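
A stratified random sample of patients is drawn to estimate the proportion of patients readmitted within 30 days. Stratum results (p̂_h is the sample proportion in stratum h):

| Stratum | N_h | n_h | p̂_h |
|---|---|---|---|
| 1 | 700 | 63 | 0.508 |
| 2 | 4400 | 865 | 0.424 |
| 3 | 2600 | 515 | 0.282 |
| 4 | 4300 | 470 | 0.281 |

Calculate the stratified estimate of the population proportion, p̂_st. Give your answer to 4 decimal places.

N = 12000; stratum weights W_h = N_h/N.
p̂_st = Σ W_h p̂_h = (700·0.508 + 4400·0.424 + 2600·0.282 + 4300·0.281)/12000 = 0.34689

p̂_st ≈ 0.3469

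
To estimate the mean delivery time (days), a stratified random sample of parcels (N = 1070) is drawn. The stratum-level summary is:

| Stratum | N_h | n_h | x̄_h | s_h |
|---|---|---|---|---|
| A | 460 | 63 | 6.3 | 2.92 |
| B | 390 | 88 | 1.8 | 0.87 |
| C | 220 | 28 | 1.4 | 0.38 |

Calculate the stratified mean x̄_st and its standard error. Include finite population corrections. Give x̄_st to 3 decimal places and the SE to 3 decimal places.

x̄_st ≈ 3.652, SE ≈ 0.151

x̄_st = Σ W_h x̄_h = (460·6.3 + 390·1.8 + 220·1.4)/1070 = 3.65234
V̂(x̄_st) = Σ W_h² (1 − n_h/N_h) s_h²/n_h, with W_h = N_h/N and N = 1070:
  stratum A: (460/1070)²·(1 − 63/460)·2.92²/63 = 0.0215877
  stratum B: (390/1070)²·(1 − 88/390)·0.87²/88 = 0.00088483
  stratum C: (220/1070)²·(1 − 28/220)·0.38²/28 = 0.000190268
V̂(x̄_st) = 0.0226628
SE(x̄_st) = √0.0226628 = 0.150542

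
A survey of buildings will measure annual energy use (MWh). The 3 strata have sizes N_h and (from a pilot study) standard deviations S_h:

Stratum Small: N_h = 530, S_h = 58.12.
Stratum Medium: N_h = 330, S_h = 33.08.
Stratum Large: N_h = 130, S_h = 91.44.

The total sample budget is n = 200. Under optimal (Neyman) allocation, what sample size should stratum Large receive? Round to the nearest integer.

44

Neyman allocation: n_h = n · N_h S_h / Σ N_i S_i, with n = 200.
  stratum Small: N_h·S_h = 530·58.12 = 30803.60
  stratum Medium: N_h·S_h = 330·33.08 = 10916.40
  stratum Large: N_h·S_h = 130·91.44 = 11887.20
Σ N_h S_h = 53607.20
n for stratum Large = 200·11887.20/53607.20 = 44.349 → 44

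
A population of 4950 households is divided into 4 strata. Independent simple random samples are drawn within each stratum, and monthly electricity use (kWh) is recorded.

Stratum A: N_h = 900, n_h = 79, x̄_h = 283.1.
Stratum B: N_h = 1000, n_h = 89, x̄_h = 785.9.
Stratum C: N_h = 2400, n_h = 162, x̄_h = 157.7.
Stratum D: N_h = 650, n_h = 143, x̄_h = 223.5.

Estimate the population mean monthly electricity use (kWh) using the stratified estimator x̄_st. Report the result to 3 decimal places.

x̄_st ≈ 316.049

N = Σ N_h = 4950. Stratum weights W_h = N_h/N.
x̄_st = (900·283.1 + 1000·785.9 + 2400·157.7 + 650·223.5) / 4950 = 316.04949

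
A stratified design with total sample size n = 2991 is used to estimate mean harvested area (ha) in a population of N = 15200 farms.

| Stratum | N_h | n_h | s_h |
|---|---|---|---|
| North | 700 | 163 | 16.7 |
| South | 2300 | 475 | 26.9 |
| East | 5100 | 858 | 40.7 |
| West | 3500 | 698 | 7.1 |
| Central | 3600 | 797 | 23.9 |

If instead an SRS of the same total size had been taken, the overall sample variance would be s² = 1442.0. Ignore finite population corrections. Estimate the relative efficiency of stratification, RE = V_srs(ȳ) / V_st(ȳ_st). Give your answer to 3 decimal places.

V̂(ȳ_st) = Σ W_h² s_h²/n_h, with W_h = N_h/N and N = 15200:
  stratum North: (700/15200)²·16.7²/163 = 0.00362873
  stratum South: (2300/15200)²·26.9²/475 = 0.0348802
  stratum East: (5100/15200)²·40.7²/858 = 0.217348
  stratum West: (3500/15200)²·7.1²/698 = 0.00382922
  stratum Central: (3600/15200)²·23.9²/797 = 0.0402027
V_st = 0.299888
V_srs = s²/n = 1442.0/2991 = 0.482113
Relative efficiency = V_srs / V_st = 0.482113/0.299888 = 1.6076

RE ≈ 1.608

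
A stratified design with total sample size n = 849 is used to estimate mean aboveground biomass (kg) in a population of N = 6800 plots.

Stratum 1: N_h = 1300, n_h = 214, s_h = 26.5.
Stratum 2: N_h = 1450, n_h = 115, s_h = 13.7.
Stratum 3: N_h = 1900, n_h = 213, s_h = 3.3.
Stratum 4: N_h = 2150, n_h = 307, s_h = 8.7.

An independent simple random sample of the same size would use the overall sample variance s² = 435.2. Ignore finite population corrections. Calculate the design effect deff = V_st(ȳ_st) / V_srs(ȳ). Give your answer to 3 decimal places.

V̂(ȳ_st) = Σ W_h² s_h²/n_h, with W_h = N_h/N and N = 6800:
  stratum 1: (1300/6800)²·26.5²/214 = 0.119935
  stratum 2: (1450/6800)²·13.7²/115 = 0.0742098
  stratum 3: (1900/6800)²·3.3²/213 = 0.00399151
  stratum 4: (2150/6800)²·8.7²/307 = 0.0246467
V_st = 0.222783
V_srs = s²/n = 435.2/849 = 0.512603
deff = V_st / V_srs = 0.222783/0.512603 = 0.4346

deff ≈ 0.435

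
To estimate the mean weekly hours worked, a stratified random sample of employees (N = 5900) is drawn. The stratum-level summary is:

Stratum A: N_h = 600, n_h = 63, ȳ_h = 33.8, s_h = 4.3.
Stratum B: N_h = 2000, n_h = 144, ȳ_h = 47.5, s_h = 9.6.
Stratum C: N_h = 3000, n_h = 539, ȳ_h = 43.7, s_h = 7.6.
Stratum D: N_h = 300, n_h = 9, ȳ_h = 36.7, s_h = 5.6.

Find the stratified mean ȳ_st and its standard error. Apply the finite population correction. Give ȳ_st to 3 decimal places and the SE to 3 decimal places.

ȳ_st ≈ 43.625, SE ≈ 0.320

ȳ_st = Σ W_h ȳ_h = (600·33.8 + 2000·47.5 + 3000·43.7 + 300·36.7)/5900 = 43.62542
V̂(ȳ_st) = Σ W_h² (1 − n_h/N_h) s_h²/n_h, with W_h = N_h/N and N = 5900:
  stratum A: (600/5900)²·(1 − 63/600)·4.3²/63 = 0.00271655
  stratum B: (2000/5900)²·(1 − 144/2000)·9.6²/144 = 0.0682471
  stratum C: (3000/5900)²·(1 − 539/3000)·7.6²/539 = 0.0227283
  stratum D: (300/5900)²·(1 − 9/300)·5.6²/9 = 0.00873864
V̂(ȳ_st) = 0.102431
SE(ȳ_st) = √0.102431 = 0.320048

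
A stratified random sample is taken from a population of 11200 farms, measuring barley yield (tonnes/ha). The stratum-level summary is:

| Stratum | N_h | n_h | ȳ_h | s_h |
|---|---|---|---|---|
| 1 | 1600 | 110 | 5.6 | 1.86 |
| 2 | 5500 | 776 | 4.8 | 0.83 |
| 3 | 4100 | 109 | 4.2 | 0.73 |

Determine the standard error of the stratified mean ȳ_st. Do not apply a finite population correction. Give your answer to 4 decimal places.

V̂(ȳ_st) = Σ W_h² s_h²/n_h, with W_h = N_h/N and N = 11200:
  stratum 1: (1600/11200)²·1.86²/110 = 0.000641855
  stratum 2: (5500/11200)²·0.83²/776 = 0.000214084
  stratum 3: (4100/11200)²·0.73²/109 = 0.000655165
V̂(ȳ_st) = 0.0015111
SE(ȳ_st) = √0.0015111 = 0.0388729

SE(ȳ_st) ≈ 0.0389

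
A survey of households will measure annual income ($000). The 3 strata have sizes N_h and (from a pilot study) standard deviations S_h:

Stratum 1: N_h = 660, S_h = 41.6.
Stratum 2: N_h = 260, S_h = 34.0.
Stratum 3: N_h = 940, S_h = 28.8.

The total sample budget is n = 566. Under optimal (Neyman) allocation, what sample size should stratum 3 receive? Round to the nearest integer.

242

Neyman allocation: n_h = n · N_h S_h / Σ N_i S_i, with n = 566.
  stratum 1: N_h·S_h = 660·41.6 = 27456.00
  stratum 2: N_h·S_h = 260·34.0 = 8840.00
  stratum 3: N_h·S_h = 940·28.8 = 27072.00
Σ N_h S_h = 63368.00
n for stratum 3 = 566·27072.00/63368.00 = 241.806 → 242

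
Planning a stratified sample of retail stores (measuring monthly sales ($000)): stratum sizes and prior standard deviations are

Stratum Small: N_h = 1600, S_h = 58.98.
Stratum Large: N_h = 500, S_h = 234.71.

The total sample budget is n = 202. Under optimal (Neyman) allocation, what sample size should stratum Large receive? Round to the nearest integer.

Neyman allocation: n_h = n · N_h S_h / Σ N_i S_i, with n = 202.
  stratum Small: N_h·S_h = 1600·58.98 = 94368.00
  stratum Large: N_h·S_h = 500·234.71 = 117355.00
Σ N_h S_h = 211723.00
n for stratum Large = 202·117355.00/211723.00 = 111.966 → 112

112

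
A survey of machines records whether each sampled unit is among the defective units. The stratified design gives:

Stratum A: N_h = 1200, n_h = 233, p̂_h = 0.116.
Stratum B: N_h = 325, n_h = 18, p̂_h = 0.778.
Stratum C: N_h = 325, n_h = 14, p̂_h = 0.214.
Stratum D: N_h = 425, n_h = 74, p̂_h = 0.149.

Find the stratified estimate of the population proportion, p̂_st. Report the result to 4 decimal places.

N = 2275; stratum weights W_h = N_h/N.
p̂_st = Σ W_h p̂_h = (1200·0.116 + 325·0.778 + 325·0.214 + 425·0.149)/2275 = 0.23074

p̂_st ≈ 0.2307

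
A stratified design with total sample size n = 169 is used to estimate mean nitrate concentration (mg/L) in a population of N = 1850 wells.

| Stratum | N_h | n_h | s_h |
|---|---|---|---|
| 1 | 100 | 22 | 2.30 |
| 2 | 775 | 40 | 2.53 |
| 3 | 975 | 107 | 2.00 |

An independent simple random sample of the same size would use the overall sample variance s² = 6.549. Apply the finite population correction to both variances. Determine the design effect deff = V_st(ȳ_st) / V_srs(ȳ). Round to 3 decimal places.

V̂(ȳ_st) = Σ W_h² (1 − n_h/N_h) s_h²/n_h, with W_h = N_h/N and N = 1850:
  stratum 1: (100/1850)²·(1 − 22/100)·2.30²/22 = 0.000548005
  stratum 2: (775/1850)²·(1 − 40/775)·2.53²/40 = 0.0266334
  stratum 3: (975/1850)²·(1 − 107/975)·2.00²/107 = 0.00924394
V_st = 0.0364253
V_srs = (1 − 169/1850)·6.549/169 = 0.0352115
deff = V_st / V_srs = 0.0364253/0.0352115 = 1.0345

deff ≈ 1.034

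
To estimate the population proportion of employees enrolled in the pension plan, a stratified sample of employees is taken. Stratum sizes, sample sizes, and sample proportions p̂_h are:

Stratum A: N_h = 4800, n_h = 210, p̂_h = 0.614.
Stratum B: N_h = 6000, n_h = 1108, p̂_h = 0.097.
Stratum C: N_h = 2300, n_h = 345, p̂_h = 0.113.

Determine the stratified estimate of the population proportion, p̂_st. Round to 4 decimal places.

N = 13100; stratum weights W_h = N_h/N.
p̂_st = Σ W_h p̂_h = (4800·0.614 + 6000·0.097 + 2300·0.113)/13100 = 0.28924

p̂_st ≈ 0.2892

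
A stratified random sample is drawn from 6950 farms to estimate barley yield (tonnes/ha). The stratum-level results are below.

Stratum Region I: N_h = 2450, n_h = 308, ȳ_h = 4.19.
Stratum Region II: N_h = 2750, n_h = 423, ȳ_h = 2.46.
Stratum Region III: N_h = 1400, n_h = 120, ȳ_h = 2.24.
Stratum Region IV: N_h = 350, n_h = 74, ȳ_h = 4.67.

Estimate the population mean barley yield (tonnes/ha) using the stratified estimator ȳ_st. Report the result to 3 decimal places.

ȳ_st ≈ 3.137

N = Σ N_h = 6950. Stratum weights W_h = N_h/N.
ȳ_st = (2450·4.19 + 2750·2.46 + 1400·2.24 + 350·4.67) / 6950 = 3.13683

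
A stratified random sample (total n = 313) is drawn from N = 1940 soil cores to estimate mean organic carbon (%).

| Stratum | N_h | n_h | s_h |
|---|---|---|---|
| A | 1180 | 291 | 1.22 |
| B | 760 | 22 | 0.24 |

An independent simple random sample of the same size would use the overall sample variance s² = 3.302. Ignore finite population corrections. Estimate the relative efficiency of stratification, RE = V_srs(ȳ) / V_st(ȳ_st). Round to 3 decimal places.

RE ≈ 4.599

V̂(ȳ_st) = Σ W_h² s_h²/n_h, with W_h = N_h/N and N = 1940:
  stratum A: (1180/1940)²·1.22²/291 = 0.00189229
  stratum B: (760/1940)²·0.24²/22 = 0.000401813
V_st = 0.0022941
V_srs = s²/n = 3.302/313 = 0.0105495
Relative efficiency = V_srs / V_st = 0.0105495/0.0022941 = 4.5985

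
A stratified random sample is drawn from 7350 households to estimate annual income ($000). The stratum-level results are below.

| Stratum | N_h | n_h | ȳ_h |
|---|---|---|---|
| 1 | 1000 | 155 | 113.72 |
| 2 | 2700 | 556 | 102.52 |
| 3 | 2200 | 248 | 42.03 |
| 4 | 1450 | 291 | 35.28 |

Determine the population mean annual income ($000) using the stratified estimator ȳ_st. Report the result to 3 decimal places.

ȳ_st ≈ 72.673

N = Σ N_h = 7350. Stratum weights W_h = N_h/N.
ȳ_st = (1000·113.72 + 2700·102.52 + 2200·42.03 + 1450·35.28) / 7350 = 72.67293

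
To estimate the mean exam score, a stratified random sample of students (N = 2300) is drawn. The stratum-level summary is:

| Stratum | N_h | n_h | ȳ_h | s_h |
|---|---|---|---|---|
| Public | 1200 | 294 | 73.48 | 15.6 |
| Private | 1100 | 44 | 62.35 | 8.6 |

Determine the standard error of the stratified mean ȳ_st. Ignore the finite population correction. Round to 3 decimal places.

V̂(ȳ_st) = Σ W_h² s_h²/n_h, with W_h = N_h/N and N = 2300:
  stratum Public: (1200/2300)²·15.6²/294 = 0.225325
  stratum Private: (1100/2300)²·8.6²/44 = 0.38448
V̂(ȳ_st) = 0.609805
SE(ȳ_st) = √0.609805 = 0.7809

SE(ȳ_st) ≈ 0.781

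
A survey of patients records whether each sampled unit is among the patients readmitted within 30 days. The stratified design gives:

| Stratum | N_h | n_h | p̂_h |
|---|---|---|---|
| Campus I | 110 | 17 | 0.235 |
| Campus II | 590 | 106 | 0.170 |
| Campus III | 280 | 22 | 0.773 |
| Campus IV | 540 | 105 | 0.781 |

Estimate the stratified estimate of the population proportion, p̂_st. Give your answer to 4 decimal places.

p̂_st ≈ 0.5028

N = 1520; stratum weights W_h = N_h/N.
p̂_st = Σ W_h p̂_h = (110·0.235 + 590·0.170 + 280·0.773 + 540·0.781)/1520 = 0.50285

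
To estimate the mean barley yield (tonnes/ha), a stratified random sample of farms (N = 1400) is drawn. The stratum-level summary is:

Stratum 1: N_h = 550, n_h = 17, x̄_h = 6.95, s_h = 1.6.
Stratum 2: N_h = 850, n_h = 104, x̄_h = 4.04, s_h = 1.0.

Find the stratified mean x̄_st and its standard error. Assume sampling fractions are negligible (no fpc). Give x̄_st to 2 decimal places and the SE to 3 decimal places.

x̄_st ≈ 5.18, SE ≈ 0.164

x̄_st = Σ W_h x̄_h = (550·6.95 + 850·4.04)/1400 = 5.18321
V̂(x̄_st) = Σ W_h² s_h²/n_h, with W_h = N_h/N and N = 1400:
  stratum 1: (550/1400)²·1.6²/17 = 0.0232413
  stratum 2: (850/1400)²·1.0²/104 = 0.00354445
V̂(x̄_st) = 0.0267857
SE(x̄_st) = √0.0267857 = 0.163664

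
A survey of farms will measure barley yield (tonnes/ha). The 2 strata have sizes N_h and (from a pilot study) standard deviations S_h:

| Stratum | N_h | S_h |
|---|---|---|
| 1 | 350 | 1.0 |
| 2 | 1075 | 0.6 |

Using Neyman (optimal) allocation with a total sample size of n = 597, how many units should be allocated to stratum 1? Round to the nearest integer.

Neyman allocation: n_h = n · N_h S_h / Σ N_i S_i, with n = 597.
  stratum 1: N_h·S_h = 350·1.0 = 350.00
  stratum 2: N_h·S_h = 1075·0.6 = 645.00
Σ N_h S_h = 995.00
n for stratum 1 = 597·350.00/995.00 = 210.000 → 210

210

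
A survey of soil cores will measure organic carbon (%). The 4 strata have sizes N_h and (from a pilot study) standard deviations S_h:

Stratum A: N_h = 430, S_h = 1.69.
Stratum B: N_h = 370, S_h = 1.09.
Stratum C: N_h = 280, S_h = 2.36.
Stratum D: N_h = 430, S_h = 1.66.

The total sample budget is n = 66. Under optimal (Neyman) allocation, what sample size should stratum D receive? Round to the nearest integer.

Neyman allocation: n_h = n · N_h S_h / Σ N_i S_i, with n = 66.
  stratum A: N_h·S_h = 430·1.69 = 726.70
  stratum B: N_h·S_h = 370·1.09 = 403.30
  stratum C: N_h·S_h = 280·2.36 = 660.80
  stratum D: N_h·S_h = 430·1.66 = 713.80
Σ N_h S_h = 2504.60
n for stratum D = 66·713.80/2504.60 = 18.810 → 19

19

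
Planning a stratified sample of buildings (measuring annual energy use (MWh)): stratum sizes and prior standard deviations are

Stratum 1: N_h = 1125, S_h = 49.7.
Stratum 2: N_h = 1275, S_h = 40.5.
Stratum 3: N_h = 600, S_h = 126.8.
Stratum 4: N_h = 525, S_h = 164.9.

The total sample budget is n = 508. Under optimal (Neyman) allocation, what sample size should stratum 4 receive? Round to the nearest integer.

163

Neyman allocation: n_h = n · N_h S_h / Σ N_i S_i, with n = 508.
  stratum 1: N_h·S_h = 1125·49.7 = 55912.50
  stratum 2: N_h·S_h = 1275·40.5 = 51637.50
  stratum 3: N_h·S_h = 600·126.8 = 76080.00
  stratum 4: N_h·S_h = 525·164.9 = 86572.50
Σ N_h S_h = 270202.50
n for stratum 4 = 508·86572.50/270202.50 = 162.762 → 163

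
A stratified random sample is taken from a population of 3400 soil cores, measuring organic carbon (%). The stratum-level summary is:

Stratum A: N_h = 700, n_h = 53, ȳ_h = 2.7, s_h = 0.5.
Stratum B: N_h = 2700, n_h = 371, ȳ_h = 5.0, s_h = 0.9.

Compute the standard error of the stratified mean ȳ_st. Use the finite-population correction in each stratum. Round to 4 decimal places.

SE(ȳ_st) ≈ 0.0370

V̂(ȳ_st) = Σ W_h² (1 − n_h/N_h) s_h²/n_h, with W_h = N_h/N and N = 3400:
  stratum A: (700/3400)²·(1 − 53/700)·0.5²/53 = 0.000184803
  stratum B: (2700/3400)²·(1 − 371/2700)·0.9²/371 = 0.00118764
V̂(ȳ_st) = 0.00137245
SE(ȳ_st) = √0.00137245 = 0.0370466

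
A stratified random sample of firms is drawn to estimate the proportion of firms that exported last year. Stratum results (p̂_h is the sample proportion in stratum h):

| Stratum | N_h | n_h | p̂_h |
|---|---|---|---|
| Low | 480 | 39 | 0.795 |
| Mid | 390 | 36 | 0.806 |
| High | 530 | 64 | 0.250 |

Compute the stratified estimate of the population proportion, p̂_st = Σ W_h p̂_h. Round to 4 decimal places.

p̂_st ≈ 0.5917

N = 1400; stratum weights W_h = N_h/N.
p̂_st = Σ W_h p̂_h = (480·0.795 + 390·0.806 + 530·0.250)/1400 = 0.59174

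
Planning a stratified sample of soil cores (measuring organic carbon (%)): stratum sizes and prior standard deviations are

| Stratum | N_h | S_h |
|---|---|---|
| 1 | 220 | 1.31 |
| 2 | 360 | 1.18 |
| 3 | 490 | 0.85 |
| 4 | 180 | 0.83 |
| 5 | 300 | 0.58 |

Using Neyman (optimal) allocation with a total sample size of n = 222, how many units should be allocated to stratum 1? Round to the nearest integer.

Neyman allocation: n_h = n · N_h S_h / Σ N_i S_i, with n = 222.
  stratum 1: N_h·S_h = 220·1.31 = 288.20
  stratum 2: N_h·S_h = 360·1.18 = 424.80
  stratum 3: N_h·S_h = 490·0.85 = 416.50
  stratum 4: N_h·S_h = 180·0.83 = 149.40
  stratum 5: N_h·S_h = 300·0.58 = 174.00
Σ N_h S_h = 1452.90
n for stratum 1 = 222·288.20/1452.90 = 44.036 → 44

44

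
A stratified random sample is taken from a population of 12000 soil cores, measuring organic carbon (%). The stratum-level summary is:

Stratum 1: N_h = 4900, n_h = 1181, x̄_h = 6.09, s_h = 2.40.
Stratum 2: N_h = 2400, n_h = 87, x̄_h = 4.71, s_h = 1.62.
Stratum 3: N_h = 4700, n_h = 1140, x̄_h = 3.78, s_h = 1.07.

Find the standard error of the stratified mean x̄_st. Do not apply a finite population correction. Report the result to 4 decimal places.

SE(x̄_st) ≈ 0.0466

V̂(x̄_st) = Σ W_h² s_h²/n_h, with W_h = N_h/N and N = 12000:
  stratum 1: (4900/12000)²·2.40²/1181 = 0.000813209
  stratum 2: (2400/12000)²·1.62²/87 = 0.00120662
  stratum 3: (4700/12000)²·1.07²/1140 = 0.000154062
V̂(x̄_st) = 0.00217389
SE(x̄_st) = √0.00217389 = 0.046625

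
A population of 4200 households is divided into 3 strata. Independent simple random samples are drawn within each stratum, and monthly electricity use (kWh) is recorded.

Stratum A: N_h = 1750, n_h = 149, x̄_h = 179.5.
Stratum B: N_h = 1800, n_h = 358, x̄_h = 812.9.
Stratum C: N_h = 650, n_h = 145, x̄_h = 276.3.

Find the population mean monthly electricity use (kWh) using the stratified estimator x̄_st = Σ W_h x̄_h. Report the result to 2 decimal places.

x̄_st ≈ 465.94

N = Σ N_h = 4200. Stratum weights W_h = N_h/N.
x̄_st = (1750·179.5 + 1800·812.9 + 650·276.3) / 4200 = 465.9381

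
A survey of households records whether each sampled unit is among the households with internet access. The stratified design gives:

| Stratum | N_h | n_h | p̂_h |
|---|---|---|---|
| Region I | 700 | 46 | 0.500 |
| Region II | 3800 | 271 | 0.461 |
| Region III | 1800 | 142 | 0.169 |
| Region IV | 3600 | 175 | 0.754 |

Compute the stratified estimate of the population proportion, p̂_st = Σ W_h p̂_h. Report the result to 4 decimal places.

p̂_st ≈ 0.5172

N = 9900; stratum weights W_h = N_h/N.
p̂_st = Σ W_h p̂_h = (700·0.500 + 3800·0.461 + 1800·0.169 + 3600·0.754)/9900 = 0.51721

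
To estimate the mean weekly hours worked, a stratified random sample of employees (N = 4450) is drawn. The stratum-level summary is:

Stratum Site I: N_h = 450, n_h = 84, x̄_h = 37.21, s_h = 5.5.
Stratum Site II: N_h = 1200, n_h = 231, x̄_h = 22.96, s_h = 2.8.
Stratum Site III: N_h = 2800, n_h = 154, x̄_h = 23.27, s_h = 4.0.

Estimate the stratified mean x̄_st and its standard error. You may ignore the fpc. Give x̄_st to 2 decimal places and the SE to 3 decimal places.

x̄_st ≈ 24.60, SE ≈ 0.217

x̄_st = Σ W_h x̄_h = (450·37.21 + 1200·22.96 + 2800·23.27)/4450 = 24.59607
V̂(x̄_st) = Σ W_h² s_h²/n_h, with W_h = N_h/N and N = 4450:
  stratum Site I: (450/4450)²·5.5²/84 = 0.00368257
  stratum Site II: (1200/4450)²·2.8²/231 = 0.00246801
  stratum Site III: (2800/4450)²·4.0²/154 = 0.0411335
V̂(x̄_st) = 0.047284
SE(x̄_st) = √0.047284 = 0.217449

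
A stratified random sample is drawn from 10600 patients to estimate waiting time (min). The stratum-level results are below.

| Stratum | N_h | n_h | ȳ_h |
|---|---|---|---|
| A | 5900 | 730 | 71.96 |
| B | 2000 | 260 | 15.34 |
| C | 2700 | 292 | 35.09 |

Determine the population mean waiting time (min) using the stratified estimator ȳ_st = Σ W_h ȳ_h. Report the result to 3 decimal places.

N = Σ N_h = 10600. Stratum weights W_h = N_h/N.
ȳ_st = (5900·71.96 + 2000·15.34 + 2700·35.09) / 10600 = 51.88557

ȳ_st ≈ 51.886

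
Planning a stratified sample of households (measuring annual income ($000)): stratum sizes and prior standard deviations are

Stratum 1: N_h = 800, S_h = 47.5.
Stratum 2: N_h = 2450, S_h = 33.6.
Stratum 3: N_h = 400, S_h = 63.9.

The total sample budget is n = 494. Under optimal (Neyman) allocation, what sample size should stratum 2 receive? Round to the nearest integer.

279

Neyman allocation: n_h = n · N_h S_h / Σ N_i S_i, with n = 494.
  stratum 1: N_h·S_h = 800·47.5 = 38000.00
  stratum 2: N_h·S_h = 2450·33.6 = 82320.00
  stratum 3: N_h·S_h = 400·63.9 = 25560.00
Σ N_h S_h = 145880.00
n for stratum 2 = 494·82320.00/145880.00 = 278.764 → 279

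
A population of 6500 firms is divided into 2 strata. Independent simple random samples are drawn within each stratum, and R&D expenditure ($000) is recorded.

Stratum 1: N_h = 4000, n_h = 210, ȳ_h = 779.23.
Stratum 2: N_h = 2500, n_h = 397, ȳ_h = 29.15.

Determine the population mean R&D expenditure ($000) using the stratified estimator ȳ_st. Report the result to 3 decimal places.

N = Σ N_h = 6500. Stratum weights W_h = N_h/N.
ȳ_st = (4000·779.23 + 2500·29.15) / 6500 = 490.73769

ȳ_st ≈ 490.738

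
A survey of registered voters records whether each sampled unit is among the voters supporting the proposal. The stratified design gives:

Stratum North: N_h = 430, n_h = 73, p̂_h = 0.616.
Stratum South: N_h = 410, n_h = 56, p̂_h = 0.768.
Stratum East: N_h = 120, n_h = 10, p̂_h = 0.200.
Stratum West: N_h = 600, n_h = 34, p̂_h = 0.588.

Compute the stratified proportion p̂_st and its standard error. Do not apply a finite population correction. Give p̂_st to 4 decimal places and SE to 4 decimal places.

N = 1560; stratum weights W_h = N_h/N.
p̂_st = Σ W_h p̂_h = (430·0.616 + 410·0.768 + 120·0.200 + 600·0.588)/1560 = 0.61318
V̂(p̂_st) = Σ W_h² p̂_h(1−p̂_h)/(n_h−1):
  stratum North: (430/1560)²·0.616·0.384/72 = 0.000249613
  stratum South: (410/1560)²·0.768·0.232/55 = 0.000223772
  stratum East: (120/1560)²·0.200·0.800/9 = 0.000105194
  stratum West: (600/1560)²·0.588·0.412/33 = 0.00108596
V̂(p̂_st) = 0.00166454; SE = √V̂ = 0.0407988

p̂_st ≈ 0.6132, SE ≈ 0.0408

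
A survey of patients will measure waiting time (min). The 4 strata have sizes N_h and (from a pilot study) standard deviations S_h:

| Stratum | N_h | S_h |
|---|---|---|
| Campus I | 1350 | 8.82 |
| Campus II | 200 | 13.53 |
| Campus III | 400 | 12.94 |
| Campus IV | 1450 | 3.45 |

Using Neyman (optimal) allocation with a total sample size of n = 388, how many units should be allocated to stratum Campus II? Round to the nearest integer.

42

Neyman allocation: n_h = n · N_h S_h / Σ N_i S_i, with n = 388.
  stratum Campus I: N_h·S_h = 1350·8.82 = 11907.00
  stratum Campus II: N_h·S_h = 200·13.53 = 2706.00
  stratum Campus III: N_h·S_h = 400·12.94 = 5176.00
  stratum Campus IV: N_h·S_h = 1450·3.45 = 5002.50
Σ N_h S_h = 24791.50
n for stratum Campus II = 388·2706.00/24791.50 = 42.350 → 42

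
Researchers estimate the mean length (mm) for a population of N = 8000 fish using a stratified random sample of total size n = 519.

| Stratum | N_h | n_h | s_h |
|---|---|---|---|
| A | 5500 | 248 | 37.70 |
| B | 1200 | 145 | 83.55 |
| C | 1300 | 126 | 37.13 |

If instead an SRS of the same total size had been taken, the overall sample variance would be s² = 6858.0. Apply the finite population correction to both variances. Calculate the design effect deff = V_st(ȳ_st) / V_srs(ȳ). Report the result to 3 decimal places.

V̂(ȳ_st) = Σ W_h² (1 − n_h/N_h) s_h²/n_h, with W_h = N_h/N and N = 8000:
  stratum A: (5500/8000)²·(1 − 248/5500)·37.70²/248 = 2.58665
  stratum B: (1200/8000)²·(1 − 145/1200)·83.55²/145 = 0.952311
  stratum C: (1300/8000)²·(1 − 126/1300)·37.13²/126 = 0.260922
V_st = 3.79989
V_srs = (1 − 519/8000)·6858.0/519 = 12.3566
deff = V_st / V_srs = 3.79989/12.3566 = 0.3075

deff ≈ 0.308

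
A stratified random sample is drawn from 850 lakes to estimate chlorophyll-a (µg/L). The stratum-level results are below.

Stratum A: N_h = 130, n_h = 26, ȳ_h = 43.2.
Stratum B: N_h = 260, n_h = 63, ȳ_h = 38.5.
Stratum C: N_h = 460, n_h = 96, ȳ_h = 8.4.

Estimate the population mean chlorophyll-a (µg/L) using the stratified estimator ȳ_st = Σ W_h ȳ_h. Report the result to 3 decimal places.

N = Σ N_h = 850. Stratum weights W_h = N_h/N.
ȳ_st = (130·43.2 + 260·38.5 + 460·8.4) / 850 = 22.92941

ȳ_st ≈ 22.929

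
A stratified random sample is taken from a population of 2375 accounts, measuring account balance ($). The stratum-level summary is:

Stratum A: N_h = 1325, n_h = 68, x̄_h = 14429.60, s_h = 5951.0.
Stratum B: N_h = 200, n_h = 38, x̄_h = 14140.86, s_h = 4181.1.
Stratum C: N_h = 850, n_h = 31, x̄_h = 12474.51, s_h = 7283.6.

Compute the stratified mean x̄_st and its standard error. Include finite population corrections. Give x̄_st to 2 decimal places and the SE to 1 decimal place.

x̄_st = Σ W_h x̄_h = (1325·14429.60 + 200·14140.86 + 850·12474.51)/2375 = 13705.56863
V̂(x̄_st) = Σ W_h² (1 − n_h/N_h) s_h²/n_h, with W_h = N_h/N and N = 2375:
  stratum A: (1325/2375)²·(1 − 68/1325)·5951.0²/68 = 153778
  stratum B: (200/2375)²·(1 − 38/200)·4181.1²/38 = 2642.5
  stratum C: (850/2375)²·(1 − 31/850)·7283.6²/31 = 211206
V̂(x̄_st) = 367627
SE(x̄_st) = √367627 = 606.322

x̄_st ≈ 13705.57, SE ≈ 606.3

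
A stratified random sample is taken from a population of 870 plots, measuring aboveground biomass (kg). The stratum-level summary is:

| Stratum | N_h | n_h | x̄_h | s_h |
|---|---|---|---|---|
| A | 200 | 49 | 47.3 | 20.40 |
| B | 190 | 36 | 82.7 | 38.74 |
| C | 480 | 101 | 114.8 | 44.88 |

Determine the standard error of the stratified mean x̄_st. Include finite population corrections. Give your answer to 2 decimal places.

SE(x̄_st) ≈ 2.60

V̂(x̄_st) = Σ W_h² (1 − n_h/N_h) s_h²/n_h, with W_h = N_h/N and N = 870:
  stratum A: (200/870)²·(1 − 49/200)·20.40²/49 = 0.33887
  stratum B: (190/870)²·(1 − 36/190)·38.74²/36 = 1.61158
  stratum C: (480/870)²·(1 − 101/480)·44.88²/101 = 4.79321
V̂(x̄_st) = 6.74366
SE(x̄_st) = √6.74366 = 2.59686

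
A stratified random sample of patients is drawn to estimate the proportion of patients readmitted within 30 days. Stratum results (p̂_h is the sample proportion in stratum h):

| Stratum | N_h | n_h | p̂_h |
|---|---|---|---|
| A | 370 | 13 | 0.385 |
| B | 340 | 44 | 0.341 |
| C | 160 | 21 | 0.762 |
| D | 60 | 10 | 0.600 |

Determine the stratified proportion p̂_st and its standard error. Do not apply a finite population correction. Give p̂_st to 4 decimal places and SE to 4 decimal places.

N = 930; stratum weights W_h = N_h/N.
p̂_st = Σ W_h p̂_h = (370·0.385 + 340·0.341 + 160·0.762 + 60·0.600)/930 = 0.44765
V̂(p̂_st) = Σ W_h² p̂_h(1−p̂_h)/(n_h−1):
  stratum A: (370/930)²·0.385·0.615/12 = 0.00312315
  stratum B: (340/930)²·0.341·0.659/43 = 0.000698495
  stratum C: (160/930)²·0.762·0.238/20 = 0.000268396
  stratum D: (60/930)²·0.600·0.400/9 = 0.000110995
V̂(p̂_st) = 0.00420103; SE = √V̂ = 0.0648154

p̂_st ≈ 0.4476, SE ≈ 0.0648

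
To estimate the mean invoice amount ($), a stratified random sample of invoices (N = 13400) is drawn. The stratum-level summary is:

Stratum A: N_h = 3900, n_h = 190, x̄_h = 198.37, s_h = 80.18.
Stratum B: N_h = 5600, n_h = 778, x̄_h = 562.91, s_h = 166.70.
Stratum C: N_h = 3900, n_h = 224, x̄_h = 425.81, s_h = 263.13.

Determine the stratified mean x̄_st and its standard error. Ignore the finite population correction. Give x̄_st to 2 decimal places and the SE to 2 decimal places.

x̄_st = Σ W_h x̄_h = (3900·198.37 + 5600·562.91 + 3900·425.81)/13400 = 416.91030
V̂(x̄_st) = Σ W_h² s_h²/n_h, with W_h = N_h/N and N = 13400:
  stratum A: (3900/13400)²·80.18²/190 = 2.86614
  stratum B: (5600/13400)²·166.70²/778 = 6.23818
  stratum C: (3900/13400)²·263.13²/224 = 26.1826
V̂(x̄_st) = 35.2869
SE(x̄_st) = √35.2869 = 5.94028

x̄_st ≈ 416.91, SE ≈ 5.94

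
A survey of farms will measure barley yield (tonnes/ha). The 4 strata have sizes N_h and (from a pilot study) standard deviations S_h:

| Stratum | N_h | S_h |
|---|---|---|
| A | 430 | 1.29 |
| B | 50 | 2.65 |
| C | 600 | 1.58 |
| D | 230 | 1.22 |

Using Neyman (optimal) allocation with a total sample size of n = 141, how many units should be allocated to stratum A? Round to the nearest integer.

41

Neyman allocation: n_h = n · N_h S_h / Σ N_i S_i, with n = 141.
  stratum A: N_h·S_h = 430·1.29 = 554.70
  stratum B: N_h·S_h = 50·2.65 = 132.50
  stratum C: N_h·S_h = 600·1.58 = 948.00
  stratum D: N_h·S_h = 230·1.22 = 280.60
Σ N_h S_h = 1915.80
n for stratum A = 141·554.70/1915.80 = 40.825 → 41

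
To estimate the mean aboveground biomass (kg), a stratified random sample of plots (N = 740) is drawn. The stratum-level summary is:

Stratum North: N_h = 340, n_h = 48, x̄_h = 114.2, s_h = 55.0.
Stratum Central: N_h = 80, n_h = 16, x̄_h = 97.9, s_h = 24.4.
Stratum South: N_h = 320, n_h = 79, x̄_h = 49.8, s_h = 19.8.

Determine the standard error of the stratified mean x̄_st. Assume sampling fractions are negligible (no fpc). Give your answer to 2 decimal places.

SE(x̄_st) ≈ 3.83

V̂(x̄_st) = Σ W_h² s_h²/n_h, with W_h = N_h/N and N = 740:
  stratum North: (340/740)²·55.0²/48 = 13.3039
  stratum Central: (80/740)²·24.4²/16 = 0.434887
  stratum South: (320/740)²·19.8²/79 = 0.927983
V̂(x̄_st) = 14.6668
SE(x̄_st) = √14.6668 = 3.82972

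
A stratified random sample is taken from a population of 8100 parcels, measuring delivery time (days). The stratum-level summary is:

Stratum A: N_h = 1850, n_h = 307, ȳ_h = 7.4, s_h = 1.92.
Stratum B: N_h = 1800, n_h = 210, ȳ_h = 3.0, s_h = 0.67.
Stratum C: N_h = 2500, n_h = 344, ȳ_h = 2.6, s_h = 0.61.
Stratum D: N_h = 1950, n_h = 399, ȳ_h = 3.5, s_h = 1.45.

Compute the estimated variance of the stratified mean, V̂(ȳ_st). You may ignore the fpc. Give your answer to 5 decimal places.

V̂(ȳ_st) ≈ 0.00114

V̂(ȳ_st) = Σ W_h² s_h²/n_h, with W_h = N_h/N and N = 8100:
  stratum A: (1850/8100)²·1.92²/307 = 0.000626379
  stratum B: (1800/8100)²·0.67²/210 = 0.000105561
  stratum C: (2500/8100)²·0.61²/344 = 0.000103041
  stratum D: (1950/8100)²·1.45²/399 = 0.000305395
V̂(ȳ_st) = 0.00114038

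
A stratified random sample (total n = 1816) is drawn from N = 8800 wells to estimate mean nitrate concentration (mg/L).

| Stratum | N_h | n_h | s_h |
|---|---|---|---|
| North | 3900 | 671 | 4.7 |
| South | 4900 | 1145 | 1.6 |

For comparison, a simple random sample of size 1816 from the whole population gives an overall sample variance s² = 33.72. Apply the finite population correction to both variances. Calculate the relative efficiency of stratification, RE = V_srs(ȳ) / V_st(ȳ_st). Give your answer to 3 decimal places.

V̂(ȳ_st) = Σ W_h² (1 − n_h/N_h) s_h²/n_h, with W_h = N_h/N and N = 8800:
  stratum North: (3900/8800)²·(1 − 671/3900)·4.7²/671 = 0.00535353
  stratum South: (4900/8800)²·(1 − 1145/4900)·1.6²/1145 = 0.000531221
V_st = 0.00588475
V_srs = (1 − 1816/8800)·33.72/1816 = 0.0147365
Relative efficiency = V_srs / V_st = 0.0147365/0.00588475 = 2.5042

RE ≈ 2.504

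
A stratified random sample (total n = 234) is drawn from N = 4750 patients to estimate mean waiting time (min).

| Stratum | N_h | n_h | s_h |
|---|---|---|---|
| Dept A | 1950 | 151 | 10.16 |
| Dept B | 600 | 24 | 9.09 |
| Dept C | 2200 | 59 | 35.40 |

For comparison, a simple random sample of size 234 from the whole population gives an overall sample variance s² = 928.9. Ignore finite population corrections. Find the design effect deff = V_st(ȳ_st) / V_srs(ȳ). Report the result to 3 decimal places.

deff ≈ 1.191

V̂(ȳ_st) = Σ W_h² s_h²/n_h, with W_h = N_h/N and N = 4750:
  stratum Dept A: (1950/4750)²·10.16²/151 = 0.115211
  stratum Dept B: (600/4750)²·9.09²/24 = 0.0549328
  stratum Dept C: (2200/4750)²·35.40²/59 = 4.5563
V_st = 4.72645
V_srs = s²/n = 928.9/234 = 3.96966
deff = V_st / V_srs = 4.72645/3.96966 = 1.1906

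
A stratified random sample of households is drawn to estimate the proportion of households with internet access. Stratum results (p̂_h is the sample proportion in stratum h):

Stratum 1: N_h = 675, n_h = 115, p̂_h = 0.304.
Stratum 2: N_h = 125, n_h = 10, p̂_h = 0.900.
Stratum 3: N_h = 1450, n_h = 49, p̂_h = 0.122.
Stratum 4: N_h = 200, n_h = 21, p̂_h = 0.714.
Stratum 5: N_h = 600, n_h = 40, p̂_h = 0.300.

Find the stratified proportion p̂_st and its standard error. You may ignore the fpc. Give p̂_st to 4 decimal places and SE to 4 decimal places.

N = 3050; stratum weights W_h = N_h/N.
p̂_st = Σ W_h p̂_h = (675·0.304 + 125·0.900 + 1450·0.122 + 200·0.714 + 600·0.300)/3050 = 0.26800
V̂(p̂_st) = Σ W_h² p̂_h(1−p̂_h)/(n_h−1):
  stratum 1: (675/3050)²·0.304·0.696/114 = 9.09046e-05
  stratum 2: (125/3050)²·0.900·0.100/9 = 1.67966e-05
  stratum 3: (1450/3050)²·0.122·0.878/48 = 0.00050437
  stratum 4: (200/3050)²·0.714·0.286/20 = 4.3903e-05
  stratum 5: (600/3050)²·0.300·0.700/39 = 0.000208381
V̂(p̂_st) = 0.000864355; SE = √V̂ = 0.0293999

p̂_st ≈ 0.2680, SE ≈ 0.0294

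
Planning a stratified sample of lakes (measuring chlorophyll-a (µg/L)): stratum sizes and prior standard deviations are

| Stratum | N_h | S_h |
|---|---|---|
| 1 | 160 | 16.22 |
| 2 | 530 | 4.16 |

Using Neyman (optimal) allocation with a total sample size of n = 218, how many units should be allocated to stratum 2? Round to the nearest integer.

100

Neyman allocation: n_h = n · N_h S_h / Σ N_i S_i, with n = 218.
  stratum 1: N_h·S_h = 160·16.22 = 2595.20
  stratum 2: N_h·S_h = 530·4.16 = 2204.80
Σ N_h S_h = 4800.00
n for stratum 2 = 218·2204.80/4800.00 = 100.135 → 100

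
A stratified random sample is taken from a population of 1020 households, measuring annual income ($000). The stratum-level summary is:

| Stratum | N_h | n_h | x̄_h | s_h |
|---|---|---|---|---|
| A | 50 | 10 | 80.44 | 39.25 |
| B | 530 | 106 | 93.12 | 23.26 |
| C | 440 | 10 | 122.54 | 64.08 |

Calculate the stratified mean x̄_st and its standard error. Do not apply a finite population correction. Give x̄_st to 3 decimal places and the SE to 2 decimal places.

x̄_st ≈ 105.189, SE ≈ 8.84

x̄_st = Σ W_h x̄_h = (50·80.44 + 530·93.12 + 440·122.54)/1020 = 105.18941
V̂(x̄_st) = Σ W_h² s_h²/n_h, with W_h = N_h/N and N = 1020:
  stratum A: (50/1020)²·39.25²/10 = 0.370185
  stratum B: (530/1020)²·23.26²/106 = 1.37805
  stratum C: (440/1020)²·64.08²/10 = 76.41
V̂(x̄_st) = 78.1582
SE(x̄_st) = √78.1582 = 8.84071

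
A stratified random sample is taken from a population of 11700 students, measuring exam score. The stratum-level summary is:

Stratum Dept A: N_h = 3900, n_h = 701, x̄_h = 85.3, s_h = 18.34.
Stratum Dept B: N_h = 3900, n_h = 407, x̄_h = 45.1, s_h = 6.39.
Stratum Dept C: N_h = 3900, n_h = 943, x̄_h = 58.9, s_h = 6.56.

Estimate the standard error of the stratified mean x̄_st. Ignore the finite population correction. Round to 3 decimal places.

SE(x̄_st) ≈ 0.264

V̂(x̄_st) = Σ W_h² s_h²/n_h, with W_h = N_h/N and N = 11700:
  stratum Dept A: (3900/11700)²·18.34²/701 = 0.0533136
  stratum Dept B: (3900/11700)²·6.39²/407 = 0.0111472
  stratum Dept C: (3900/11700)²·6.56²/943 = 0.00507053
V̂(x̄_st) = 0.0695313
SE(x̄_st) = √0.0695313 = 0.263688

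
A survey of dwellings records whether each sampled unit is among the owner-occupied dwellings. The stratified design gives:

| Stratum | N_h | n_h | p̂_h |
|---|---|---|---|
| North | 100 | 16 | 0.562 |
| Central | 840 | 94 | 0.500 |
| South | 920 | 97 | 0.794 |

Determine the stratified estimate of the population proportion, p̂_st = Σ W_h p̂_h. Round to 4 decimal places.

N = 1860; stratum weights W_h = N_h/N.
p̂_st = Σ W_h p̂_h = (100·0.562 + 840·0.500 + 920·0.794)/1860 = 0.64875

p̂_st ≈ 0.6488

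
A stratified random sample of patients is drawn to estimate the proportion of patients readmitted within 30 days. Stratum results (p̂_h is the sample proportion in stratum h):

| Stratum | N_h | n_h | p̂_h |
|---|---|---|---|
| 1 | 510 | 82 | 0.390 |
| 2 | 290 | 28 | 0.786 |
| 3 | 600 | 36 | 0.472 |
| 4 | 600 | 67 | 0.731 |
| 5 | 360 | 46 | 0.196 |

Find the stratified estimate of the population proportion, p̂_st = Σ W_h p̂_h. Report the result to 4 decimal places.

N = 2360; stratum weights W_h = N_h/N.
p̂_st = Σ W_h p̂_h = (510·0.390 + 290·0.786 + 600·0.472 + 600·0.731 + 360·0.196)/2360 = 0.51661

p̂_st ≈ 0.5166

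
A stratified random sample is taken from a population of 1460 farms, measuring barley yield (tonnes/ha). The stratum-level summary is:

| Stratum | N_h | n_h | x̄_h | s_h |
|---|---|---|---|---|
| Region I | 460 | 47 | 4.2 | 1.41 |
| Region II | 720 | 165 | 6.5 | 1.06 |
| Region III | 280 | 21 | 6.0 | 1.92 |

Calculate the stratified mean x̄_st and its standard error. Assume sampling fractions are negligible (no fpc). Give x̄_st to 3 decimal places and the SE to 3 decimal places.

x̄_st ≈ 5.679, SE ≈ 0.111

x̄_st = Σ W_h x̄_h = (460·4.2 + 720·6.5 + 280·6.0)/1460 = 5.67945
V̂(x̄_st) = Σ W_h² s_h²/n_h, with W_h = N_h/N and N = 1460:
  stratum Region I: (460/1460)²·1.41²/47 = 0.00419904
  stratum Region II: (720/1460)²·1.06²/165 = 0.0016561
  stratum Region III: (280/1460)²·1.92²/21 = 0.00645645
V̂(x̄_st) = 0.0123116
SE(x̄_st) = √0.0123116 = 0.110958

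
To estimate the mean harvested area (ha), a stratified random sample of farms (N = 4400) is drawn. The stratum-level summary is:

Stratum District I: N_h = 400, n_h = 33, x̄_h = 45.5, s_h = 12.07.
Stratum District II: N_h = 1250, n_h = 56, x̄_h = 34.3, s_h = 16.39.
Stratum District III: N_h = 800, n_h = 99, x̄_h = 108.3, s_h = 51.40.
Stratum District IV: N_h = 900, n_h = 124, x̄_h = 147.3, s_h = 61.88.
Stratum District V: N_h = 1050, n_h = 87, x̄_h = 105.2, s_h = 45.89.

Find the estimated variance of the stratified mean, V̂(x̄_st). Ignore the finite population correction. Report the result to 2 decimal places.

V̂(x̄_st) ≈ 3.98

V̂(x̄_st) = Σ W_h² s_h²/n_h, with W_h = N_h/N and N = 4400:
  stratum District I: (400/4400)²·12.07²/33 = 0.0364851
  stratum District II: (1250/4400)²·16.39²/56 = 0.387155
  stratum District III: (800/4400)²·51.40²/99 = 0.882197
  stratum District IV: (900/4400)²·61.88²/124 = 1.29199
  stratum District V: (1050/4400)²·45.89²/87 = 1.37845
V̂(x̄_st) = 3.97627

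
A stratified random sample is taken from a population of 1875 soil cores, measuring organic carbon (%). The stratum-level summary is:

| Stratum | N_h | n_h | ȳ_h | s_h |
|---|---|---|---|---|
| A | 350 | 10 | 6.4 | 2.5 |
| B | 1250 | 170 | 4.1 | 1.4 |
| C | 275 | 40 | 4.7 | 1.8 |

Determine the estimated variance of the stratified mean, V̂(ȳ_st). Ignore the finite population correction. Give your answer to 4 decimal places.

V̂(ȳ_st) = Σ W_h² s_h²/n_h, with W_h = N_h/N and N = 1875:
  stratum A: (350/1875)²·2.5²/10 = 0.0217778
  stratum B: (1250/1875)²·1.4²/170 = 0.00512418
  stratum C: (275/1875)²·1.8²/40 = 0.0017424
V̂(ȳ_st) = 0.0286444

V̂(ȳ_st) ≈ 0.0286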